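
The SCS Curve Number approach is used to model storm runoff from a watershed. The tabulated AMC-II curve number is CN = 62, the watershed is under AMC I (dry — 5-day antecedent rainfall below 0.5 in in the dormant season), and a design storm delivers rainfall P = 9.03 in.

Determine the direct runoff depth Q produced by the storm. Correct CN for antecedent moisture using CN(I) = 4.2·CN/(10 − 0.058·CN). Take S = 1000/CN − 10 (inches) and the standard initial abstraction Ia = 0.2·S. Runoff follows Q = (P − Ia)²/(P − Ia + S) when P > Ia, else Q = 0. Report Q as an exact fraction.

Dry (AMC I): CN(I) = 4.2·62/(10 − 0.058·62) = (1302/5)/(1601/250) = 65100/1601 ≈ 40.662
S = 1000/(65100/1601) − 10 = 9500/651 in ≈ 14.593 in
Initial abstraction Ia = S/5 = (9500/651)/5 = 1900/651 ≈ 2.919 in
P − Ia = 9.030 − 2.919 = 397853/65100 ≈ 6.111 in (> 0, runoff occurs)
Runoff Q = (P−Ia)²/(P−Ia+S) = (6.111)²/(6.111+14.593) = 158287009609/87745230300 ≈ 1.804 in

Q = 158287009609/87745230300 in ≈ 1.804 in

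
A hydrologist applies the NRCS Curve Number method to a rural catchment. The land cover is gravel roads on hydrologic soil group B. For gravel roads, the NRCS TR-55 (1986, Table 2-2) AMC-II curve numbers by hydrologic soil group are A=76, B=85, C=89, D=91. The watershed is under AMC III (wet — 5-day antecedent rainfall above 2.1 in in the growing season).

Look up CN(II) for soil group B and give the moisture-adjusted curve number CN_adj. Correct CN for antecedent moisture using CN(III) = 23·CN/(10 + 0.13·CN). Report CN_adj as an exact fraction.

CN_adj = 39100/421 ≈ 92.874

NRCS table: gravel roads, soil group B → CN(II) = 85
Wet (AMC III): CN(III) = 23·85/(10 + 0.13·85) = 1955/(421/20) = 39100/421 ≈ 92.874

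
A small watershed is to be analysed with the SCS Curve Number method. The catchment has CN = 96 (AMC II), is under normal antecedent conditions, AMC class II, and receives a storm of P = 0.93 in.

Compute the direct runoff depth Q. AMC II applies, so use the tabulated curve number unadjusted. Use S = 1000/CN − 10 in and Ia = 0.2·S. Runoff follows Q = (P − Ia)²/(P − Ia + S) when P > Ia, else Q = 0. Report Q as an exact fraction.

Q = 16129/28425 in ≈ 0.567 in

AMC II — tabulated CN = 96 applies directly.
Retention S: 1000/CN − 10 with CN=96.000 → S = 5/12 ≈ 0.417 in
Ia = 0.2S: 0.2·0.417 = 0.083 in (exactly 1/12)
Since P=0.930 > Ia=0.083: effective rainfall P−Ia = 127/150 in
Q: (127/150)² ÷ (379/300) = 16129/28425 in (≈ 0.567 in)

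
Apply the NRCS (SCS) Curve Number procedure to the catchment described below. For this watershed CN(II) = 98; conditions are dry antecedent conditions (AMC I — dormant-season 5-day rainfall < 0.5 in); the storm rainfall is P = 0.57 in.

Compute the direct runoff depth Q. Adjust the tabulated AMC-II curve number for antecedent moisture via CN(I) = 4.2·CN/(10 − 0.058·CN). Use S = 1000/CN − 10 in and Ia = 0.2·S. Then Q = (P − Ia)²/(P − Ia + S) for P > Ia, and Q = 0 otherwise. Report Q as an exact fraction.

Adjust CN=98 to AMC I: 4.2·98/(10 − 0.058·98) → (2058/5) ÷ (1079/250) = 102900/1079 ≈ 95.366
Max retention: S = 1000/(102900/1079) − 10 = 500/1029 in (≈ 0.486 in)
Initial abstraction Ia = S/5 = (500/1029)/5 = 100/1029 ≈ 0.097 in
P − Ia = 0.570 − 0.097 = 48653/102900 ≈ 0.473 in (> 0, runoff occurs)
Q = (48653/102900)²/((48653/102900) + 500/1029) = (2367114409/10588410000)/(98653/102900) = 2367114409/10151393700 in ≈ 0.233 in

Q = 2367114409/10151393700 in ≈ 0.233 in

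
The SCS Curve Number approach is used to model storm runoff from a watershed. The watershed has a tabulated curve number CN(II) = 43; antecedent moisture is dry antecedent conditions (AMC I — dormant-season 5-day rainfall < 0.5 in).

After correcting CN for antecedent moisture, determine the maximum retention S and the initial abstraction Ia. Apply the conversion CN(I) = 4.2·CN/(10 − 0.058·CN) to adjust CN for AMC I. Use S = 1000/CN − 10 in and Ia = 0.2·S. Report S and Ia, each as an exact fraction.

S = 9500/301 in ≈ 31.561 in; Ia = 1900/301 in ≈ 6.312 in

Adjust CN=43 to AMC I: 4.2·43/(10 − 0.058·43) → (903/5) ÷ (3753/500) = 30100/1251 ≈ 24.061
Retention S: 1000/CN − 10 with CN=24.061 → S = 9500/301 ≈ 31.561 in
Ia = 0.2S: 0.2·31.561 = 6.312 in (exactly 1900/301)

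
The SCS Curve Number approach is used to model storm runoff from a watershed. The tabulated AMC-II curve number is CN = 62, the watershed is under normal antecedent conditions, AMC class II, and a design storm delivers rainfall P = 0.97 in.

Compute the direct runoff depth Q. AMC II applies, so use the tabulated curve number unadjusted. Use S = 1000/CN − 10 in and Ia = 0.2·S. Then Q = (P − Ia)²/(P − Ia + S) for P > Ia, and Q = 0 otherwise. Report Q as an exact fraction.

Q = 0 in ≈ 0.000 in

Average conditions: CN = 62 (no AMC adjustment).
S = 1000/62 − 10 = 190/31 in ≈ 6.129 in
Initial abstraction Ia = S/5 = (190/31)/5 = 38/31 ≈ 1.226 in
P = 0.970 ≤ Ia = 1.226 in: entire storm abstracted, Q = 0.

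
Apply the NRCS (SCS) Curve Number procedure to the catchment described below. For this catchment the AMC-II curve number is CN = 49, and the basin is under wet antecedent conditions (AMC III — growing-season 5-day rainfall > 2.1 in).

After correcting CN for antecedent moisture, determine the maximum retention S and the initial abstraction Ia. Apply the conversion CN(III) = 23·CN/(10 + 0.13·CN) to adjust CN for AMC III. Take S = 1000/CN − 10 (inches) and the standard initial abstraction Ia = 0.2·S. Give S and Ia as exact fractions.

CN(III) from CN(II)=49: (23·49)/(10 + 0.13·49) = 112700/1637 ≈ 68.845
Retention S: 1000/CN − 10 with CN=68.845 → S = 5100/1127 ≈ 4.525 in
Initial abstraction Ia = S/5 = (5100/1127)/5 = 1020/1127 ≈ 0.905 in

S = 5100/1127 in ≈ 4.525 in; Ia = 1020/1127 in ≈ 0.905 in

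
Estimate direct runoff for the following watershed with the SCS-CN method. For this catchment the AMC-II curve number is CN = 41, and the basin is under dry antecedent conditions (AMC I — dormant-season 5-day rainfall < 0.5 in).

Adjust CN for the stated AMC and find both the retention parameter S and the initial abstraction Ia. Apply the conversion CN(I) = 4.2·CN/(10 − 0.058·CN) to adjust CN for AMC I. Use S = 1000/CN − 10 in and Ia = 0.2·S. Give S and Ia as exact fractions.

S = 29500/861 in ≈ 34.262 in; Ia = 5900/861 in ≈ 6.852 in

Adjust CN=41 to AMC I: 4.2·41/(10 − 0.058·41) → (861/5) ÷ (3811/500) = 86100/3811 ≈ 22.592
Retention S: 1000/CN − 10 with CN=22.592 → S = 29500/861 ≈ 34.262 in
Initial abstraction Ia = S/5 = (29500/861)/5 = 5900/861 ≈ 6.852 in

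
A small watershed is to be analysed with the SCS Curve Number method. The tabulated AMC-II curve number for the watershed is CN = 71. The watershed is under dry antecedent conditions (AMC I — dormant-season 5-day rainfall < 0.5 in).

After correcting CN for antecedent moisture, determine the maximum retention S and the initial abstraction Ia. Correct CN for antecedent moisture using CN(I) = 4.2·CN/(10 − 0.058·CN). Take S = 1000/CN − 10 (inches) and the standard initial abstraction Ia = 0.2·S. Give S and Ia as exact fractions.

Dry (AMC I): CN(I) = 4.2·71/(10 − 0.058·71) = (1491/5)/(2941/500) = 149100/2941 ≈ 50.697
Max retention: S = 1000/(149100/2941) − 10 = 14500/1491 in (≈ 9.725 in)
Ia = 0.2S: 0.2·9.725 = 1.945 in (exactly 2900/1491)

S = 14500/1491 in ≈ 9.725 in; Ia = 2900/1491 in ≈ 1.945 in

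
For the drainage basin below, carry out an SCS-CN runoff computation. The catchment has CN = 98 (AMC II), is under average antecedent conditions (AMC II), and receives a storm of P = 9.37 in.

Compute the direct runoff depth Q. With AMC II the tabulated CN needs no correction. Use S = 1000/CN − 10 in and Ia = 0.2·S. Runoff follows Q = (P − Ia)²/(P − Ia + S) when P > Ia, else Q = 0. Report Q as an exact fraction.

CN(II) = 98; AMC II needs no correction.
Retention S: 1000/CN − 10 with CN=98.000 → S = 10/49 ≈ 0.204 in
Ia = 0.2S: 0.2·0.204 = 0.041 in (exactly 2/49)
P − Ia = 9.370 − 0.041 = 45713/4900 ≈ 9.329 in (> 0, runoff occurs)
Q: (45713/4900)² ÷ (46713/4900) = 2089678369/228893700 in (≈ 9.129 in)

Q = 2089678369/228893700 in ≈ 9.129 in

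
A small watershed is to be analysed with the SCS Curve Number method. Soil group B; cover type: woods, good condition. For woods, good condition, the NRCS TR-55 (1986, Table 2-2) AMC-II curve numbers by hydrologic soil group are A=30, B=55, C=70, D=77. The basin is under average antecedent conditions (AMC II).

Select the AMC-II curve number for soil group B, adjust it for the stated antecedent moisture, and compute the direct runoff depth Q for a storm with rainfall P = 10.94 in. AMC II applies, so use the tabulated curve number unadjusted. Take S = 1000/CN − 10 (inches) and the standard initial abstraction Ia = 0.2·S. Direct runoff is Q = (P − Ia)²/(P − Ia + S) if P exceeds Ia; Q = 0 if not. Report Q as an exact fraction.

NRCS table: woods, good condition, soil group B → CN(II) = 55
Average conditions: CN = 55 (no AMC adjustment).
Retention S: 1000/CN − 10 with CN=55.000 → S = 90/11 ≈ 8.182 in
Ia = 0.2·(90/11) = 18/11 in ≈ 1.636 in
Since P=10.940 > Ia=1.636: effective rainfall P−Ia = 5117/550 in
Q = (5117/550)²/((5117/550) + 90/11) = (26183689/302500)/(9617/550) = 26183689/5289350 in ≈ 4.950 in

Q = 26183689/5289350 in ≈ 4.950 in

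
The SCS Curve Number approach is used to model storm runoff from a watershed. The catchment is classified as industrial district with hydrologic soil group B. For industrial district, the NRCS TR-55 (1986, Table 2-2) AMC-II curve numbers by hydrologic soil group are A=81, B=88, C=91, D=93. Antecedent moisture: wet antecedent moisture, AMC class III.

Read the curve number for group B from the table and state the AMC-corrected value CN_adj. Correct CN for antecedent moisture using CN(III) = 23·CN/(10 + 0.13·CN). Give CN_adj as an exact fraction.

CN_adj = 6325/67 ≈ 94.403

NRCS table: industrial district, soil group B → CN(II) = 88
CN(III) from CN(II)=88: (23·88)/(10 + 0.13·88) = 6325/67 ≈ 94.403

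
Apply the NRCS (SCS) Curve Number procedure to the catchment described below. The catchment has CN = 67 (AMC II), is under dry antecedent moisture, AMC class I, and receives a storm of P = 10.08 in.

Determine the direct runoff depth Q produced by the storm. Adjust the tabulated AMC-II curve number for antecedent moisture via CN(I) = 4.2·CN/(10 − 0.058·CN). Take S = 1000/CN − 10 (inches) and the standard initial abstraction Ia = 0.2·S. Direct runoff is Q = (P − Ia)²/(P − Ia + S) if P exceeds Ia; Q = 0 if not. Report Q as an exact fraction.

Dry (AMC I): CN(I) = 4.2·67/(10 − 0.058·67) = (1407/5)/(3057/500) = 46900/1019 ≈ 46.026
Retention S: 1000/CN − 10 with CN=46.026 → S = 5500/469 ≈ 11.727 in
Ia = 0.2S: 0.2·11.727 = 2.345 in (exactly 1100/469)
P − Ia = 10.080 − 2.345 = 90688/11725 ≈ 7.735 in (> 0, runoff occurs)
Q = (90688/11725)²/((90688/11725) + 5500/469) = (8224313344/137475625)/(228188/11725) = 2056078336/668876075 in ≈ 3.074 in

Q = 2056078336/668876075 in ≈ 3.074 in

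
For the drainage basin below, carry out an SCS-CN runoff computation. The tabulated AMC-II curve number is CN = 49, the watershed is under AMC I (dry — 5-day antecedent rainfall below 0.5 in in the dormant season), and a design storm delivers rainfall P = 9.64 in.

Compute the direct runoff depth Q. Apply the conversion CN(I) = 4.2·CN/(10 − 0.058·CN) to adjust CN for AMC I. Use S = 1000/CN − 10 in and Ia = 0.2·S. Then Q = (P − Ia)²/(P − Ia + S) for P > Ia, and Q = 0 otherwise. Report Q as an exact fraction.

Dry (AMC I): CN(I) = 4.2·49/(10 − 0.058·49) = (1029/5)/(3579/500) = 34300/1193 ≈ 28.751
Max retention: S = 1000/(34300/1193) − 10 = 8500/343 in (≈ 24.781 in)
Ia = 0.2·(8500/343) = 1700/343 in ≈ 4.956 in
P − Ia = 9.640 − 4.956 = 40163/8575 ≈ 4.684 in (> 0, runoff occurs)
Q: (40163/8575)² ÷ (252663/8575) = 1613066569/2166585225 in (≈ 0.745 in)

Q = 1613066569/2166585225 in ≈ 0.745 in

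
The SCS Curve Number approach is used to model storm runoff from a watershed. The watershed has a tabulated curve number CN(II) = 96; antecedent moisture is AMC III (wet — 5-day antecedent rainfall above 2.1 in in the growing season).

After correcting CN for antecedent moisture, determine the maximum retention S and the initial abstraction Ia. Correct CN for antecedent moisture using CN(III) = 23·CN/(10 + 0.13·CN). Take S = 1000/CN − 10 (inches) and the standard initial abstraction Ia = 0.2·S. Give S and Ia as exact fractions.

Adjust CN=96 to AMC III: 23·96/(10 + 0.13·96) → 2208 ÷ (562/25) = 27600/281 ≈ 98.221
S = 1000/(27600/281) − 10 = 25/138 in ≈ 0.181 in
Ia = 0.2S: 0.2·0.181 = 0.036 in (exactly 5/138)

S = 25/138 in ≈ 0.181 in; Ia = 5/138 in ≈ 0.036 in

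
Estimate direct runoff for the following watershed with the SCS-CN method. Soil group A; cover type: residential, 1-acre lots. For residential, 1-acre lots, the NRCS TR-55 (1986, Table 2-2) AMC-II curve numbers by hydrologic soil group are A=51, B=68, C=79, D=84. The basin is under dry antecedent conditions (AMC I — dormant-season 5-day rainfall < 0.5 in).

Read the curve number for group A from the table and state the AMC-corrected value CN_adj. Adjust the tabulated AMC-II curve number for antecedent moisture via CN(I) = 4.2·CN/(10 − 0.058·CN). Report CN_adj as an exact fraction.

CN_adj = 15300/503 ≈ 30.417

NRCS table: residential, 1-acre lots, soil group A → CN(II) = 51
CN(I) from CN(II)=51: (4.2·51)/(10 − 0.058·51) = 15300/503 ≈ 30.417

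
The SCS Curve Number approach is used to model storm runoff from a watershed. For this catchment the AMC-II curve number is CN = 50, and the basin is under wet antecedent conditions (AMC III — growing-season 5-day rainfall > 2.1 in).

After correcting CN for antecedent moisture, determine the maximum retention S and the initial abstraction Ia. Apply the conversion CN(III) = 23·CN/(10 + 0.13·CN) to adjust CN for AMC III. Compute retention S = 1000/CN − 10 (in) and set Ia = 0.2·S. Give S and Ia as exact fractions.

S = 100/23 in ≈ 4.348 in; Ia = 20/23 in ≈ 0.870 in

CN(III) from CN(II)=50: (23·50)/(10 + 0.13·50) = 2300/33 ≈ 69.697
S = 1000/(2300/33) − 10 = 100/23 in ≈ 4.348 in
Ia = 0.2·(100/23) = 20/23 in ≈ 0.870 in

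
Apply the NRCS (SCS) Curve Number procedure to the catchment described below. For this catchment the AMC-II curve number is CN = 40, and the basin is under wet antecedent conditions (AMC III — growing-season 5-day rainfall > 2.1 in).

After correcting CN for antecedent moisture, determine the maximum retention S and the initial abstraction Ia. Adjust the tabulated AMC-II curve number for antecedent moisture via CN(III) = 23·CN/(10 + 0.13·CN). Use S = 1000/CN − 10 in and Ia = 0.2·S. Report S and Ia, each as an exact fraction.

Adjust CN=40 to AMC III: 23·40/(10 + 0.13·40) → 920 ÷ (76/5) = 1150/19 ≈ 60.526
Max retention: S = 1000/(1150/19) − 10 = 150/23 in (≈ 6.522 in)
Ia = 0.2S: 0.2·6.522 = 1.304 in (exactly 30/23)

S = 150/23 in ≈ 6.522 in; Ia = 30/23 in ≈ 1.304 in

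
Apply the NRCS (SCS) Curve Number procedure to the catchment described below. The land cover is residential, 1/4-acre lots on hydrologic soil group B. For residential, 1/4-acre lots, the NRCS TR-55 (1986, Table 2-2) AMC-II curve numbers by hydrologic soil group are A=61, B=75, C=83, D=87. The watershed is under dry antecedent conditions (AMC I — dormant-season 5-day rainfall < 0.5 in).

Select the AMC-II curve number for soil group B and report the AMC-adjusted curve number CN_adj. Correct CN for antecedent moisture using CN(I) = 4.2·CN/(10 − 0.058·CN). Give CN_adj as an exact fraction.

CN_adj = 6300/113 ≈ 55.752

NRCS table: residential, 1/4-acre lots, soil group B → CN(II) = 75
Dry (AMC I): CN(I) = 4.2·75/(10 − 0.058·75) = 315/(113/20) = 6300/113 ≈ 55.752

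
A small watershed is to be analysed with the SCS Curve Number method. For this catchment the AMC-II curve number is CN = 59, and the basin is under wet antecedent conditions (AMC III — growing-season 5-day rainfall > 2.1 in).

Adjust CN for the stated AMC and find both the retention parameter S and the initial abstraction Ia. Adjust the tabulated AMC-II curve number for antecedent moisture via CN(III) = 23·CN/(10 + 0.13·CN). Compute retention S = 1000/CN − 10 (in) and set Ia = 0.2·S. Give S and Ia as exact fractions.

S = 4100/1357 in ≈ 3.021 in; Ia = 820/1357 in ≈ 0.604 in

Adjust CN=59 to AMC III: 23·59/(10 + 0.13·59) → 1357 ÷ (1767/100) = 135700/1767 ≈ 76.797
Retention S: 1000/CN − 10 with CN=76.797 → S = 4100/1357 ≈ 3.021 in
Ia = 0.2·(4100/1357) = 820/1357 in ≈ 0.604 in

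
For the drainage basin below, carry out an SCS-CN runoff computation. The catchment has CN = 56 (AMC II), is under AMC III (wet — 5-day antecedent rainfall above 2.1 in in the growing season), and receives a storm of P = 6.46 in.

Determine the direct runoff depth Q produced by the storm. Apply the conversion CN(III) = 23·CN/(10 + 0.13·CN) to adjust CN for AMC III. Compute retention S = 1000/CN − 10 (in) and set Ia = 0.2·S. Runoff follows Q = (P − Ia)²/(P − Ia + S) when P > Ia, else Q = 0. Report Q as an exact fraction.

Q = 2162529009/595724150 in ≈ 3.630 in

Wet (AMC III): CN(III) = 23·56/(10 + 0.13·56) = 1288/(432/25) = 4025/54 ≈ 74.537
Retention S: 1000/CN − 10 with CN=74.537 → S = 550/161 ≈ 3.416 in
Ia = 0.2S: 0.2·3.416 = 0.683 in (exactly 110/161)
P − Ia = 6.460 − 0.683 = 46503/8050 ≈ 5.777 in (> 0, runoff occurs)
Runoff Q = (P−Ia)²/(P−Ia+S) = (5.777)²/(5.777+3.416) = 2162529009/595724150 ≈ 3.630 in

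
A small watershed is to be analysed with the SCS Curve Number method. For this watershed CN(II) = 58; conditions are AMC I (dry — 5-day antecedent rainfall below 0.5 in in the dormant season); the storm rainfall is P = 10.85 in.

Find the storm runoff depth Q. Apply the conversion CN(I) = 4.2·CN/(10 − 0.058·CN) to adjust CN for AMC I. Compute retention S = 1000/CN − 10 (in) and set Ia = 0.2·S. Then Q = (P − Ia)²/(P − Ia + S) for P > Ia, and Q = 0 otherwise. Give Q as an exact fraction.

Q = 18429849/8289940 in ≈ 2.223 in

CN(I) from CN(II)=58: (4.2·58)/(10 − 0.058·58) = 2900/79 ≈ 36.709
Max retention: S = 1000/(2900/79) − 10 = 500/29 in (≈ 17.241 in)
Ia = 0.2·(500/29) = 100/29 in ≈ 3.448 in
Since P=10.850 > Ia=3.448: effective rainfall P−Ia = 4293/580 in
Runoff Q = (P−Ia)²/(P−Ia+S) = (7.402)²/(7.402+17.241) = 18429849/8289940 ≈ 2.223 in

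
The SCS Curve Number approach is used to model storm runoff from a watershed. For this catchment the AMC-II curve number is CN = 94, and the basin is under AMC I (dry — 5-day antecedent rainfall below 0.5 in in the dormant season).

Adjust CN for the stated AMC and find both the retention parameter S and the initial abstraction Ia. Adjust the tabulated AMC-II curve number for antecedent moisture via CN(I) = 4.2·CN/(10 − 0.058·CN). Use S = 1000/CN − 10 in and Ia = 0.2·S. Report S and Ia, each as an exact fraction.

CN(I) from CN(II)=94: (4.2·94)/(10 − 0.058·94) = 32900/379 ≈ 86.807
Max retention: S = 1000/(32900/379) − 10 = 500/329 in (≈ 1.520 in)
Ia = 0.2·(500/329) = 100/329 in ≈ 0.304 in

S = 500/329 in ≈ 1.520 in; Ia = 100/329 in ≈ 0.304 in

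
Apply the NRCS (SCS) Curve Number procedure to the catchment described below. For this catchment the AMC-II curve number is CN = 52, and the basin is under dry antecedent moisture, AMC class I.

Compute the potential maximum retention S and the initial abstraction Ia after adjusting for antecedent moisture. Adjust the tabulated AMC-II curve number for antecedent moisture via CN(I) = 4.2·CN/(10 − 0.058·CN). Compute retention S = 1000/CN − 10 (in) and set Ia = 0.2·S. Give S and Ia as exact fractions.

CN(I) from CN(II)=52: (4.2·52)/(10 − 0.058·52) = 9100/291 ≈ 31.271
S = 1000/(9100/291) − 10 = 2000/91 in ≈ 21.978 in
Ia = 0.2·(2000/91) = 400/91 in ≈ 4.396 in

S = 2000/91 in ≈ 21.978 in; Ia = 400/91 in ≈ 4.396 in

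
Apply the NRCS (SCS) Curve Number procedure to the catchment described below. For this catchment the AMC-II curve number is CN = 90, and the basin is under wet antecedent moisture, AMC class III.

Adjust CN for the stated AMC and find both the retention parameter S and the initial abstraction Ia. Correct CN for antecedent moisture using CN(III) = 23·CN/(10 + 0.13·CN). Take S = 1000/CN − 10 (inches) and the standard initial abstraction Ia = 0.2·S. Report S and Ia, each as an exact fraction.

Adjust CN=90 to AMC III: 23·90/(10 + 0.13·90) → 2070 ÷ (217/10) = 20700/217 ≈ 95.392
S = 1000/(20700/217) − 10 = 100/207 in ≈ 0.483 in
Ia = 0.2·(100/207) = 20/207 in ≈ 0.097 in

S = 100/207 in ≈ 0.483 in; Ia = 20/207 in ≈ 0.097 in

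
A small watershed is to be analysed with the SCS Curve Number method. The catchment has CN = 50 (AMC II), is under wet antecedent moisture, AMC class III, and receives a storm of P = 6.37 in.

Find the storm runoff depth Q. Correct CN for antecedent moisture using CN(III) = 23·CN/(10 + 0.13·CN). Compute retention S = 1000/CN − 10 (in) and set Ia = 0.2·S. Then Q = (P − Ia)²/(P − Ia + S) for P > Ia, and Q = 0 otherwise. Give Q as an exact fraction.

Adjust CN=50 to AMC III: 23·50/(10 + 0.13·50) → 1150 ÷ (33/2) = 2300/33 ≈ 69.697
Retention S: 1000/CN − 10 with CN=69.697 → S = 100/23 ≈ 4.348 in
Ia = 0.2·(100/23) = 20/23 in ≈ 0.870 in
Excess rainfall: 6.370 − 0.870 = 5.500 in; P > Ia so Q > 0
Q = (12651/2300)²/((12651/2300) + 100/23) = (160047801/5290000)/(22651/2300) = 160047801/52097300 in ≈ 3.072 in

Q = 160047801/52097300 in ≈ 3.072 in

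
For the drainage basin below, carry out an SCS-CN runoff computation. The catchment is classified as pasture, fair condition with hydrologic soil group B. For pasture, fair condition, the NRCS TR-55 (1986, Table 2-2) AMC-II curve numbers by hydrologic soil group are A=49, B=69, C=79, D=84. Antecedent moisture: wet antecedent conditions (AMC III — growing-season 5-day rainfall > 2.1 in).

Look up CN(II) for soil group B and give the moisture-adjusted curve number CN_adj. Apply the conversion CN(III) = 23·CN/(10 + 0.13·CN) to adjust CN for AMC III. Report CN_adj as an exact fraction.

NRCS table: pasture, fair condition, soil group B → CN(II) = 69
Wet (AMC III): CN(III) = 23·69/(10 + 0.13·69) = 1587/(1897/100) = 158700/1897 ≈ 83.658

CN_adj = 158700/1897 ≈ 83.658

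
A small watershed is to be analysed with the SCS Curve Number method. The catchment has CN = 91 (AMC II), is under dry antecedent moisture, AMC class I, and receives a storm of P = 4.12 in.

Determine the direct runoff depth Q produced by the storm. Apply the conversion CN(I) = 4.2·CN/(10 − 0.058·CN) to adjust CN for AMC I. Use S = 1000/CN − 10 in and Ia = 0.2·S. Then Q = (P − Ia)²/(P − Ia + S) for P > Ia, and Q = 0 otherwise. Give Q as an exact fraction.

Q = 3376888321/1522605175 in ≈ 2.218 in

Dry (AMC I): CN(I) = 4.2·91/(10 − 0.058·91) = (1911/5)/(2361/500) = 63700/787 ≈ 80.940
Max retention: S = 1000/(63700/787) − 10 = 1500/637 in (≈ 2.355 in)
Initial abstraction Ia = S/5 = (1500/637)/5 = 300/637 ≈ 0.471 in
Since P=4.120 > Ia=0.471: effective rainfall P−Ia = 58111/15925 in
Q: (58111/15925)² ÷ (95611/15925) = 3376888321/1522605175 in (≈ 2.218 in)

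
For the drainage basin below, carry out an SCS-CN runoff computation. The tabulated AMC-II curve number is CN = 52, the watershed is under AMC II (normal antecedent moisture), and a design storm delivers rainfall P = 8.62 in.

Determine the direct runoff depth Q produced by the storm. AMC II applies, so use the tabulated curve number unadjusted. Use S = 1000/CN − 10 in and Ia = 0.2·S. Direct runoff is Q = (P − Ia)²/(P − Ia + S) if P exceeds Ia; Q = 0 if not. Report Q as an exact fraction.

Average conditions: CN = 52 (no AMC adjustment).
S = 1000/52 − 10 = 120/13 in ≈ 9.231 in
Ia = 0.2S: 0.2·9.231 = 1.846 in (exactly 24/13)
Excess rainfall: 8.620 − 1.846 = 6.774 in; P > Ia so Q > 0
Q = (4403/650)²/((4403/650) + 120/13) = (19386409/422500)/(10403/650) = 19386409/6761950 in ≈ 2.867 in

Q = 19386409/6761950 in ≈ 2.867 in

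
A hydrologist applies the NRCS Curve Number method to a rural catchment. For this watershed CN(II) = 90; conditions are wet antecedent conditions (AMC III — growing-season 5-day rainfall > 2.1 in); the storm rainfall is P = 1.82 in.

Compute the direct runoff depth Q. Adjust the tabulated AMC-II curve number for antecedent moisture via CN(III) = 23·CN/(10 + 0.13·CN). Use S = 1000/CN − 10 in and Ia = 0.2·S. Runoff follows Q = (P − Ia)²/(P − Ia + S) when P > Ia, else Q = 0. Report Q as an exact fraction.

CN(III) from CN(II)=90: (23·90)/(10 + 0.13·90) = 20700/217 ≈ 95.392
Retention S: 1000/CN − 10 with CN=95.392 → S = 100/207 ≈ 0.483 in
Ia = 0.2S: 0.2·0.483 = 0.097 in (exactly 20/207)
Excess rainfall: 1.820 − 0.097 = 1.723 in; P > Ia so Q > 0
Runoff Q = (P−Ia)²/(P−Ia+S) = (1.723)²/(1.723+0.483) = 318158569/236362950 ≈ 1.346 in

Q = 318158569/236362950 in ≈ 1.346 in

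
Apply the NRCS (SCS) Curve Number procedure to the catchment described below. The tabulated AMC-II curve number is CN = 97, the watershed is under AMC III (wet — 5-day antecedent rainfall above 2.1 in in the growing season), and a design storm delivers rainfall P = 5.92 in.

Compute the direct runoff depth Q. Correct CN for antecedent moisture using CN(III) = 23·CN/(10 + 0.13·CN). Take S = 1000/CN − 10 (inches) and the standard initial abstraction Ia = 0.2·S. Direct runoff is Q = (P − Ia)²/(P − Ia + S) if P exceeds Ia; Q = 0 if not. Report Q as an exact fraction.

Q = 27008950336/4687721425 in ≈ 5.762 in

Wet (AMC III): CN(III) = 23·97/(10 + 0.13·97) = 2231/(2261/100) = 223100/2261 ≈ 98.673
Max retention: S = 1000/(223100/2261) − 10 = 300/2231 in (≈ 0.134 in)
Ia = 0.2·(300/2231) = 60/2231 in ≈ 0.027 in
P − Ia = 5.920 − 0.027 = 328688/55775 ≈ 5.893 in (> 0, runoff occurs)
Q: (328688/55775)² ÷ (336188/55775) = 27008950336/4687721425 in (≈ 5.762 in)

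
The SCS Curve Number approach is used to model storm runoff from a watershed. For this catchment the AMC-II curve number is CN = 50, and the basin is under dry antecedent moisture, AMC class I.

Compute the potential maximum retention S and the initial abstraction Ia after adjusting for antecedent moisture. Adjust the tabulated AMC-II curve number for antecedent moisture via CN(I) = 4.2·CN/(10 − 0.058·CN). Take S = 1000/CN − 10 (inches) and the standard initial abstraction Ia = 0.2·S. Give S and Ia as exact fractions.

CN(I) from CN(II)=50: (4.2·50)/(10 − 0.058·50) = 2100/71 ≈ 29.577
S = 1000/(2100/71) − 10 = 500/21 in ≈ 23.810 in
Ia = 0.2·(500/21) = 100/21 in ≈ 4.762 in

S = 500/21 in ≈ 23.810 in; Ia = 100/21 in ≈ 4.762 in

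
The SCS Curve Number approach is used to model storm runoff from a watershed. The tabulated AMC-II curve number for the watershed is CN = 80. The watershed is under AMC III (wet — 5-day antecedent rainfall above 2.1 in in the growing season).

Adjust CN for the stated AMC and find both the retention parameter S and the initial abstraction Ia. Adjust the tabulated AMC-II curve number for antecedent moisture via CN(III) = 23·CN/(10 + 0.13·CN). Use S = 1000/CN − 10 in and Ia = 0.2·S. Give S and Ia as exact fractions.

S = 25/23 in ≈ 1.087 in; Ia = 5/23 in ≈ 0.217 in

Adjust CN=80 to AMC III: 23·80/(10 + 0.13·80) → 1840 ÷ (102/5) = 4600/51 ≈ 90.196
S = 1000/(4600/51) − 10 = 25/23 in ≈ 1.087 in
Initial abstraction Ia = S/5 = (25/23)/5 = 5/23 ≈ 0.217 in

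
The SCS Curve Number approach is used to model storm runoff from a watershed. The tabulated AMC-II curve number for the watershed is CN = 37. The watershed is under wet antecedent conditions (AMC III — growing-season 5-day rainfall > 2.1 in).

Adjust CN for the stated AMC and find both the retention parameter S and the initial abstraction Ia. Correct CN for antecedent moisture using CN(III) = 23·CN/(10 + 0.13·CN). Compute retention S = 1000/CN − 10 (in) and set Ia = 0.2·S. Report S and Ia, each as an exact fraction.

Wet (AMC III): CN(III) = 23·37/(10 + 0.13·37) = 851/(1481/100) = 85100/1481 ≈ 57.461
S = 1000/(85100/1481) − 10 = 6300/851 in ≈ 7.403 in
Ia = 0.2·(6300/851) = 1260/851 in ≈ 1.481 in

S = 6300/851 in ≈ 7.403 in; Ia = 1260/851 in ≈ 1.481 in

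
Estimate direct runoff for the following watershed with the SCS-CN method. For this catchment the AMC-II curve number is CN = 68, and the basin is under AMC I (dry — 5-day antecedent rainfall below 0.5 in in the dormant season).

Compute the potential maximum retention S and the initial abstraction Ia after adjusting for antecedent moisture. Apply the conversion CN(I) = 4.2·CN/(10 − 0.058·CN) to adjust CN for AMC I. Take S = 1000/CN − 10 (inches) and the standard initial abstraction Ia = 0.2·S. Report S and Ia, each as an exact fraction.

S = 4000/357 in ≈ 11.204 in; Ia = 800/357 in ≈ 2.241 in

Dry (AMC I): CN(I) = 4.2·68/(10 − 0.058·68) = (1428/5)/(757/125) = 35700/757 ≈ 47.160
S = 1000/(35700/757) − 10 = 4000/357 in ≈ 11.204 in
Initial abstraction Ia = S/5 = (4000/357)/5 = 800/357 ≈ 2.241 in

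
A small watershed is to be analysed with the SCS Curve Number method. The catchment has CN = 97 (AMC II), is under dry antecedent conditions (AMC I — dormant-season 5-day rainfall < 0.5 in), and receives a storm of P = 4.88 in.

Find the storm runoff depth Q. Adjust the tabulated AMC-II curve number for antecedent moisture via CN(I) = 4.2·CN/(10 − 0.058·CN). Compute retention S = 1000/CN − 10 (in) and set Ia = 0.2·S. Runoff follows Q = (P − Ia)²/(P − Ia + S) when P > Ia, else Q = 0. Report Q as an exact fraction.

Dry (AMC I): CN(I) = 4.2·97/(10 − 0.058·97) = (2037/5)/(2187/500) = 67900/729 ≈ 93.141
Retention S: 1000/CN − 10 with CN=93.141 → S = 500/679 ≈ 0.736 in
Ia = 0.2·(500/679) = 100/679 in ≈ 0.147 in
P − Ia = 4.880 − 0.147 = 80338/16975 ≈ 4.733 in (> 0, runoff occurs)
Q: (80338/16975)² ÷ (92838/16975) = 3227097122/787962525 in (≈ 4.095 in)

Q = 3227097122/787962525 in ≈ 4.095 in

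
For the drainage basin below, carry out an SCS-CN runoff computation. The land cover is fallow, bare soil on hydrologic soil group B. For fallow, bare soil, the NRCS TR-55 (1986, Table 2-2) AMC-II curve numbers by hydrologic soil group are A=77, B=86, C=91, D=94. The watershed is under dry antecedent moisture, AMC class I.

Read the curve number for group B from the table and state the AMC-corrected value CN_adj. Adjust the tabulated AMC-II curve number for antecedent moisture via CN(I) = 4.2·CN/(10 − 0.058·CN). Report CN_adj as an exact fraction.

NRCS table: fallow, bare soil, soil group B → CN(II) = 86
CN(I) from CN(II)=86: (4.2·86)/(10 − 0.058·86) = 12900/179 ≈ 72.067

CN_adj = 12900/179 ≈ 72.067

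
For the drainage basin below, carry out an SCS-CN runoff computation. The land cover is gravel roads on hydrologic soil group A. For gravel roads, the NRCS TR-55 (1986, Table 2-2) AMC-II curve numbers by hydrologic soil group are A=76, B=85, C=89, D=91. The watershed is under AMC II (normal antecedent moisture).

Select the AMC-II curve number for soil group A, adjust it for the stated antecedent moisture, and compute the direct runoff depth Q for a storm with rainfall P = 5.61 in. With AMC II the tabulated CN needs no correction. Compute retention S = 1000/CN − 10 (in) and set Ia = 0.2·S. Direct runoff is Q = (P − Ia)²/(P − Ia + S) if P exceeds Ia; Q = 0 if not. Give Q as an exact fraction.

Q = 29824227/9790700 in ≈ 3.046 in

NRCS table: gravel roads, soil group A → CN(II) = 76
Average conditions: CN = 76 (no AMC adjustment).
Retention S: 1000/CN − 10 with CN=76.000 → S = 60/19 ≈ 3.158 in
Ia = 0.2S: 0.2·3.158 = 0.632 in (exactly 12/19)
Excess rainfall: 5.610 − 0.632 = 4.978 in; P > Ia so Q > 0
Q: (9459/1900)² ÷ (15459/1900) = 29824227/9790700 in (≈ 3.046 in)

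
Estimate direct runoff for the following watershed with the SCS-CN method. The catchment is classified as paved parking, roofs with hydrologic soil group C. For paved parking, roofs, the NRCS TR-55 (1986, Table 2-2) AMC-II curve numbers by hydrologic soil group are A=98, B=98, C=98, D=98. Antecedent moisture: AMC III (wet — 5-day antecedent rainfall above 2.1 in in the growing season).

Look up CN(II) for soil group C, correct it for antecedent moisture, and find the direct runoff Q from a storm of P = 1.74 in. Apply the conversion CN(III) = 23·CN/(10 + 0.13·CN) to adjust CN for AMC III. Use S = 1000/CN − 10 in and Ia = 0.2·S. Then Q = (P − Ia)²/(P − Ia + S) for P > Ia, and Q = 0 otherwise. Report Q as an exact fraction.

Q = 9418508401/5750461150 in ≈ 1.638 in

NRCS table: paved parking, roofs, soil group C → CN(II) = 98
CN(III) from CN(II)=98: (23·98)/(10 + 0.13·98) = 112700/1137 ≈ 99.120
S = 1000/(112700/1137) − 10 = 100/1127 in ≈ 0.089 in
Ia = 0.2S: 0.2·0.089 = 0.018 in (exactly 20/1127)
Since P=1.740 > Ia=0.018: effective rainfall P−Ia = 97049/56350 in
Runoff Q = (P−Ia)²/(P−Ia+S) = (1.722)²/(1.722+0.089) = 9418508401/5750461150 ≈ 1.638 in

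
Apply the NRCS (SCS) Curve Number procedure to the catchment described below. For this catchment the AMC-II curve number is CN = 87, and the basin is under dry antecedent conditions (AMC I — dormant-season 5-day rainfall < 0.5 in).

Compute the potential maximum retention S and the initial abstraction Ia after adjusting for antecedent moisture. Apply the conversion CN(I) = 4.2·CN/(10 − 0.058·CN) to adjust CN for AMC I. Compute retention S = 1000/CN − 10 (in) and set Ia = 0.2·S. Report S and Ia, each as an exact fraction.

CN(I) from CN(II)=87: (4.2·87)/(10 − 0.058·87) = 182700/2477 ≈ 73.759
S = 1000/(182700/2477) − 10 = 6500/1827 in ≈ 3.558 in
Ia = 0.2·(6500/1827) = 1300/1827 in ≈ 0.712 in

S = 6500/1827 in ≈ 3.558 in; Ia = 1300/1827 in ≈ 0.712 in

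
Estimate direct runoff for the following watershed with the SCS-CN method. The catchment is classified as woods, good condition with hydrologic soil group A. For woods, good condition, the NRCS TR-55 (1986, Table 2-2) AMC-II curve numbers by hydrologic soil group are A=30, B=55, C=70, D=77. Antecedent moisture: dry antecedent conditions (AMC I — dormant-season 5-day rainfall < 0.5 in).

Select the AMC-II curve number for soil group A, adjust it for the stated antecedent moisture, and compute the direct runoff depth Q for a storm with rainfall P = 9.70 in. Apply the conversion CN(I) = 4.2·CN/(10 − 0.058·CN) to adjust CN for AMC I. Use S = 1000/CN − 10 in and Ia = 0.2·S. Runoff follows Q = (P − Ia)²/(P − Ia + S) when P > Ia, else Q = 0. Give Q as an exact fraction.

NRCS table: woods, good condition, soil group A → CN(II) = 30
Adjust CN=30 to AMC I: 4.2·30/(10 − 0.058·30) → 126 ÷ (413/50) = 900/59 ≈ 15.254
S = 1000/(900/59) − 10 = 500/9 in ≈ 55.556 in
Initial abstraction Ia = S/5 = (500/9)/5 = 100/9 ≈ 11.111 in
P = 9.700 ≤ Ia = 11.111 in: entire storm abstracted, Q = 0.

Q = 0 in ≈ 0.000 in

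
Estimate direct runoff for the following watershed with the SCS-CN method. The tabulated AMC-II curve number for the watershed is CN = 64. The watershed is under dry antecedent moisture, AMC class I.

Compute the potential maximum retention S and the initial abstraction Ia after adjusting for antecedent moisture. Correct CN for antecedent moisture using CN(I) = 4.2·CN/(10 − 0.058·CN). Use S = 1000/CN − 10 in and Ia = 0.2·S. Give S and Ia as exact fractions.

CN(I) from CN(II)=64: (4.2·64)/(10 − 0.058·64) = 5600/131 ≈ 42.748
Retention S: 1000/CN − 10 with CN=42.748 → S = 375/28 ≈ 13.393 in
Ia = 0.2S: 0.2·13.393 = 2.679 in (exactly 75/28)

S = 375/28 in ≈ 13.393 in; Ia = 75/28 in ≈ 2.679 in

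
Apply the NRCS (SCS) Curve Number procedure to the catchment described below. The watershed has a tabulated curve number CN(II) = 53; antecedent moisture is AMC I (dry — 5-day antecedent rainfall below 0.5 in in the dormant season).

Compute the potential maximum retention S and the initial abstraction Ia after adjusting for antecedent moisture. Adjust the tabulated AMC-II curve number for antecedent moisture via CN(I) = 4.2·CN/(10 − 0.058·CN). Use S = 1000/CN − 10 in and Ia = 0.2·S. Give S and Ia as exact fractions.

Dry (AMC I): CN(I) = 4.2·53/(10 − 0.058·53) = (1113/5)/(3463/500) = 111300/3463 ≈ 32.140
S = 1000/(111300/3463) − 10 = 23500/1113 in ≈ 21.114 in
Initial abstraction Ia = S/5 = (23500/1113)/5 = 4700/1113 ≈ 4.223 in

S = 23500/1113 in ≈ 21.114 in; Ia = 4700/1113 in ≈ 4.223 in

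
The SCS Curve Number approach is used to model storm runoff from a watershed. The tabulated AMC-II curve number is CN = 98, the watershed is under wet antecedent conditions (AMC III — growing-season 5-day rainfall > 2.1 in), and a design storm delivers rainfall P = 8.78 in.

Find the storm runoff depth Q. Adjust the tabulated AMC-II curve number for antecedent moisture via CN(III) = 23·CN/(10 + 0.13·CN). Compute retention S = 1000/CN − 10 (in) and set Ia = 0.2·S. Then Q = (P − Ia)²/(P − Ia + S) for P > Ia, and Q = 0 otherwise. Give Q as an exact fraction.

Q = 243792025009/28104731550 in ≈ 8.674 in

Adjust CN=98 to AMC III: 23·98/(10 + 0.13·98) → 2254 ÷ (1137/50) = 112700/1137 ≈ 99.120
Max retention: S = 1000/(112700/1137) − 10 = 100/1127 in (≈ 0.089 in)
Initial abstraction Ia = S/5 = (100/1127)/5 = 20/1127 ≈ 0.018 in
P − Ia = 8.780 − 0.018 = 493753/56350 ≈ 8.762 in (> 0, runoff occurs)
Q = (493753/56350)²/((493753/56350) + 100/1127) = (243792025009/3175322500)/(498753/56350) = 243792025009/28104731550 in ≈ 8.674 in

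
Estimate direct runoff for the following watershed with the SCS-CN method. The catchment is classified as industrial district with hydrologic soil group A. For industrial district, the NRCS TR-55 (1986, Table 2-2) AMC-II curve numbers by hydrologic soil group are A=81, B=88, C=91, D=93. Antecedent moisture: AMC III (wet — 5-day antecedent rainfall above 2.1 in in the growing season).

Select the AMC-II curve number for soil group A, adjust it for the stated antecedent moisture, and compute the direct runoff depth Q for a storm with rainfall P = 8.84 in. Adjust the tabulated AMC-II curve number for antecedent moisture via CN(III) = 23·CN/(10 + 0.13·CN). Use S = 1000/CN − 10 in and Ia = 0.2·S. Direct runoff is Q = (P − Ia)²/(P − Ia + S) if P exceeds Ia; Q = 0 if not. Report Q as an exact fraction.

Q = 161783341729/20945848725 in ≈ 7.724 in

NRCS table: industrial district, soil group A → CN(II) = 81
Wet (AMC III): CN(III) = 23·81/(10 + 0.13·81) = 1863/(2053/100) = 186300/2053 ≈ 90.745
Max retention: S = 1000/(186300/2053) − 10 = 1900/1863 in (≈ 1.020 in)
Initial abstraction Ia = S/5 = (1900/1863)/5 = 380/1863 ≈ 0.204 in
P − Ia = 8.840 − 0.204 = 402223/46575 ≈ 8.636 in (> 0, runoff occurs)
Q = (402223/46575)²/((402223/46575) + 1900/1863) = (161783341729/2169230625)/(449723/46575) = 161783341729/20945848725 in ≈ 7.724 in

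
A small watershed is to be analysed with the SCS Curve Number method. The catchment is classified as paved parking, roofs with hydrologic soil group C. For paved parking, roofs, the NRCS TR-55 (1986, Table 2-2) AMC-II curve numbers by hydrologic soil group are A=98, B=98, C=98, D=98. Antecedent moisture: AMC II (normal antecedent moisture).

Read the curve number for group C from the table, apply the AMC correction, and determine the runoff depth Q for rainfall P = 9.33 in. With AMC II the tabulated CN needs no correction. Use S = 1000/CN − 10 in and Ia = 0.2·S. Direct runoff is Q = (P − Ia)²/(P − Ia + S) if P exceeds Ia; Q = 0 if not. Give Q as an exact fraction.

NRCS table: paved parking, roofs, soil group C → CN(II) = 98
Average conditions: CN = 98 (no AMC adjustment).
Max retention: S = 1000/98 − 10 = 10/49 in (≈ 0.204 in)
Ia = 0.2·(10/49) = 2/49 in ≈ 0.041 in
P − Ia = 9.330 − 0.041 = 45517/4900 ≈ 9.289 in (> 0, runoff occurs)
Q: (45517/4900)² ÷ (46517/4900) = 2071797289/227933300 in (≈ 9.089 in)

Q = 2071797289/227933300 in ≈ 9.089 in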